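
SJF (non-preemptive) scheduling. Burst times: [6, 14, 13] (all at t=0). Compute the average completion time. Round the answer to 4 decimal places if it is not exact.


SJF order (ascending): [6, 13, 14]
Completion times:
  Job 1: burst=6, C=6
  Job 2: burst=13, C=19
  Job 3: burst=14, C=33
Average completion = 58/3 = 19.3333

19.3333


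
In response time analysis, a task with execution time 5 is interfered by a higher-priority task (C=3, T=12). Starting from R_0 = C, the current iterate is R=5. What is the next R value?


R_next = C + ceil(R_prev / T_hp) * C_hp
ceil(5 / 12) = ceil(0.4167) = 1
Interference = 1 * 3 = 3
R_next = 5 + 3 = 8

8


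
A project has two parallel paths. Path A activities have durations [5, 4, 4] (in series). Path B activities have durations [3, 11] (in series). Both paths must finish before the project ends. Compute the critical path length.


Path A total = 5 + 4 + 4 = 13
Path B total = 3 + 11 = 14
Critical path = longest path = max(13, 14) = 14

14


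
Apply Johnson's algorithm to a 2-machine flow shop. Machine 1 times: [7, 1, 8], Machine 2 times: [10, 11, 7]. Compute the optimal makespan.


Apply Johnson's rule:
  Group 1 (a <= b): [(2, 1, 11), (1, 7, 10)]
  Group 2 (a > b): [(3, 8, 7)]
Optimal job order: [2, 1, 3]
Schedule:
  Job 2: M1 done at 1, M2 done at 12
  Job 1: M1 done at 8, M2 done at 22
  Job 3: M1 done at 16, M2 done at 29
Makespan = 29

29


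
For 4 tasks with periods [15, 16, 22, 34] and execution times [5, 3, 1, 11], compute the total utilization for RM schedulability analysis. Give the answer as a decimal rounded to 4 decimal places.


Compute individual utilizations (exact fractions):
  Task 1: C/T = 5/15 = 1/3 (approx. 0.3333)
  Task 2: C/T = 3/16 (approx. 0.1875)
  Task 3: C/T = 1/22 (approx. 0.0455)
  Task 4: C/T = 11/34 (approx. 0.3235)
Total utilization U = 1/3 + 3/16 + 1/22 + 11/34 = 7987/8976
Rounded to 4 decimal places: U = 0.8898
RM (Liu & Layland) bound for 4 tasks = 0.756828; compare with U = 7987/8976 (approx. 0.889817)
bound < U <= 1, so the RM sufficient condition is not met (inconclusive; an exact test such as response-time analysis is needed).

0.8898


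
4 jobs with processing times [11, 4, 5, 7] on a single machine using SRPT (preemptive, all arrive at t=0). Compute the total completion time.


Since all jobs arrive at t=0, SRPT equals SPT ordering.
SPT order: [4, 5, 7, 11]
Completion times:
  Job 1: p=4, C=4
  Job 2: p=5, C=9
  Job 3: p=7, C=16
  Job 4: p=11, C=27
Total completion time = 4 + 9 + 16 + 27 = 56

56


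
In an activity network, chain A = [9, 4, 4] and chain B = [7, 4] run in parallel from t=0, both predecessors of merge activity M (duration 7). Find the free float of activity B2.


ES(B2) = sum of predecessors on chain B = 7
EF(B2) = ES + duration = 7 + 4 = 11
Successor of B2 is M. ES(M) = max(sum(A), sum(B)) = max(17, 11) = 17
Free float = ES(successor) - EF(current) = 17 - 11 = 6

6


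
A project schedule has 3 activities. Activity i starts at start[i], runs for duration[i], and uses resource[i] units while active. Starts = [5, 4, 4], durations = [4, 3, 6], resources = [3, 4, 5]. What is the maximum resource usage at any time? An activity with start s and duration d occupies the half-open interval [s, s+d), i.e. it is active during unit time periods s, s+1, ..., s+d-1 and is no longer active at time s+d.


Each activity i is active on [start_i, start_i + duration_i).
Compute total resource usage per time slot:
  t=0: active resources = [], total = 0
  t=1: active resources = [], total = 0
  t=2: active resources = [], total = 0
  t=3: active resources = [], total = 0
  t=4: active resources = [4, 5], total = 9
  t=5: active resources = [3, 4, 5], total = 12
  t=6: active resources = [3, 4, 5], total = 12
  t=7: active resources = [3, 5], total = 8
  t=8: active resources = [3, 5], total = 8
  t=9: active resources = [5], total = 5
Peak resource demand = 12

12


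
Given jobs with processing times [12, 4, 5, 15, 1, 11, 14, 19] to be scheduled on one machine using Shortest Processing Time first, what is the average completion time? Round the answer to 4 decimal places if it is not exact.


Sort jobs by processing time (SPT order): [1, 4, 5, 11, 12, 14, 15, 19]
Compute completion times sequentially:
  Job 1: processing = 1, completes at 1
  Job 2: processing = 4, completes at 5
  Job 3: processing = 5, completes at 10
  Job 4: processing = 11, completes at 21
  Job 5: processing = 12, completes at 33
  Job 6: processing = 14, completes at 47
  Job 7: processing = 15, completes at 62
  Job 8: processing = 19, completes at 81
Sum of completion times = 260
Average completion time = 260/8 = 32.5

32.5


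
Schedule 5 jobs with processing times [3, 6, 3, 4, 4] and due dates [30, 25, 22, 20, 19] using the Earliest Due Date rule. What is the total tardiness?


Sort by due date (EDD order): [(4, 19), (4, 20), (3, 22), (6, 25), (3, 30)]
Compute completion times and tardiness:
  Job 1: p=4, d=19, C=4, tardiness=max(0,4-19)=0
  Job 2: p=4, d=20, C=8, tardiness=max(0,8-20)=0
  Job 3: p=3, d=22, C=11, tardiness=max(0,11-22)=0
  Job 4: p=6, d=25, C=17, tardiness=max(0,17-25)=0
  Job 5: p=3, d=30, C=20, tardiness=max(0,20-30)=0
Total tardiness = 0

0


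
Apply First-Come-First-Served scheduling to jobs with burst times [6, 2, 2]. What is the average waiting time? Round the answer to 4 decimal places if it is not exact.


FCFS order (as given): [6, 2, 2]
Waiting times:
  Job 1: wait = 0
  Job 2: wait = 6
  Job 3: wait = 8
Sum of waiting times = 14
Average waiting time = 14/3 = 4.6667

4.6667


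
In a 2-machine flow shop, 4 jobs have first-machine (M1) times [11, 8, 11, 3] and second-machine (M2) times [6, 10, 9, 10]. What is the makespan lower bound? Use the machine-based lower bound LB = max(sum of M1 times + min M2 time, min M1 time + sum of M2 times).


LB1 = sum(M1 times) + min(M2 times) = 33 + 6 = 39
LB2 = min(M1 times) + sum(M2 times) = 3 + 35 = 38
Lower bound = max(LB1, LB2) = max(39, 38) = 39

39


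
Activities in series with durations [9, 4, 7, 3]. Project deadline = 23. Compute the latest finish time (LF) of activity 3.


LF(activity 3) = deadline - sum of successor durations
Successors: activities 4 through 4 with durations [3]
Sum of successor durations = 3
LF = 23 - 3 = 20

20


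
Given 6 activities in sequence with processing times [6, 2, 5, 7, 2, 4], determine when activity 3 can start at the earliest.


Activity 3 starts after activities 1 through 2 complete.
Predecessor durations: [6, 2]
ES = 6 + 2 = 8

8


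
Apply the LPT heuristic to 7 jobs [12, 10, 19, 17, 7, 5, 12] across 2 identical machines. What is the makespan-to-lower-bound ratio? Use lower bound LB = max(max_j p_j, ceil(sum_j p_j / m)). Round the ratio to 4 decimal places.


LPT order: [19, 17, 12, 12, 10, 7, 5]
Machine loads after assignment: [43, 39]
LPT makespan = 43
Lower bound = max(max_job, ceil(total/2)) = max(19, 41) = 41
Ratio = 43 / 41 = 1.0488

1.0488


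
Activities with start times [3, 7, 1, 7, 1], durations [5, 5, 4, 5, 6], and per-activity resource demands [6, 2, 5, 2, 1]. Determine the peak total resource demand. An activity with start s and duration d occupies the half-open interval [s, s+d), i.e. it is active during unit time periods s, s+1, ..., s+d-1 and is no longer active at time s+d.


Each activity i is active on [start_i, start_i + duration_i).
Compute total resource usage per time slot:
  t=0: active resources = [], total = 0
  t=1: active resources = [5, 1], total = 6
  t=2: active resources = [5, 1], total = 6
  t=3: active resources = [6, 5, 1], total = 12
  t=4: active resources = [6, 5, 1], total = 12
  t=5: active resources = [6, 1], total = 7
  t=6: active resources = [6, 1], total = 7
  t=7: active resources = [6, 2, 2], total = 10
  t=8: active resources = [2, 2], total = 4
  t=9: active resources = [2, 2], total = 4
  t=10: active resources = [2, 2], total = 4
  t=11: active resources = [2, 2], total = 4
Peak resource demand = 12

12


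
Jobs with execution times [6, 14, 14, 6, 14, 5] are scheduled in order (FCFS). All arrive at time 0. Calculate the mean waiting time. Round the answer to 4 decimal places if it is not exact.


FCFS order (as given): [6, 14, 14, 6, 14, 5]
Waiting times:
  Job 1: wait = 0
  Job 2: wait = 6
  Job 3: wait = 20
  Job 4: wait = 34
  Job 5: wait = 40
  Job 6: wait = 54
Sum of waiting times = 154
Average waiting time = 154/6 = 25.6667

25.6667


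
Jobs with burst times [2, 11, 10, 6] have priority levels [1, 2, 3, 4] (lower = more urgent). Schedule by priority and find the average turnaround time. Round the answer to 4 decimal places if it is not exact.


Sort by priority (ascending = highest first):
Order: [(1, 2), (2, 11), (3, 10), (4, 6)]
Completion times:
  Priority 1, burst=2, C=2
  Priority 2, burst=11, C=13
  Priority 3, burst=10, C=23
  Priority 4, burst=6, C=29
Average turnaround = 67/4 = 16.75

16.75


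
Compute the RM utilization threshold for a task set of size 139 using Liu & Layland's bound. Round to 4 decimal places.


Compute 2^(1/139) = 1.0049991245
Subtract 1: 1.0049991245 - 1 = 0.0049991245
Multiply by n: 139 * 0.0049991245 = 0.6948783055
Round to 4 dp: 0.6949

0.6949


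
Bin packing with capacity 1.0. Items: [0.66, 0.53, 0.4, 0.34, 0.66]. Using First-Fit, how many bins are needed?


Place items sequentially using First-Fit:
  Item 0.66 -> new Bin 1
  Item 0.53 -> new Bin 2
  Item 0.4 -> Bin 2 (now 0.93)
  Item 0.34 -> Bin 1 (now 1.0)
  Item 0.66 -> new Bin 3
Total bins used = 3

3


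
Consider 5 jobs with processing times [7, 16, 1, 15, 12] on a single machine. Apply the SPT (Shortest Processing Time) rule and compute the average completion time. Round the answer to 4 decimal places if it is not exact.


Sort jobs by processing time (SPT order): [1, 7, 12, 15, 16]
Compute completion times sequentially:
  Job 1: processing = 1, completes at 1
  Job 2: processing = 7, completes at 8
  Job 3: processing = 12, completes at 20
  Job 4: processing = 15, completes at 35
  Job 5: processing = 16, completes at 51
Sum of completion times = 115
Average completion time = 115/5 = 23.0

23.0


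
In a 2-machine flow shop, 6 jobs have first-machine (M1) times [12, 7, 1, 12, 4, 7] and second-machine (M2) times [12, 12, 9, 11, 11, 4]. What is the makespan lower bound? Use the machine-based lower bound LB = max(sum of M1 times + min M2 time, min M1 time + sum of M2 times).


LB1 = sum(M1 times) + min(M2 times) = 43 + 4 = 47
LB2 = min(M1 times) + sum(M2 times) = 1 + 59 = 60
Lower bound = max(LB1, LB2) = max(47, 60) = 60

60


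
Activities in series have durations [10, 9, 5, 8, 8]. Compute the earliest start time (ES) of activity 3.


Activity 3 starts after activities 1 through 2 complete.
Predecessor durations: [10, 9]
ES = 10 + 9 = 19

19


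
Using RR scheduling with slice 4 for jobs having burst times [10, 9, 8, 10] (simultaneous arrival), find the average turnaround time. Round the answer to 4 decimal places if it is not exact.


Time quantum = 4
Execution trace:
  J1 runs 4 units, time = 4
  J2 runs 4 units, time = 8
  J3 runs 4 units, time = 12
  J4 runs 4 units, time = 16
  J1 runs 4 units, time = 20
  J2 runs 4 units, time = 24
  J3 runs 4 units, time = 28
  J4 runs 4 units, time = 32
  J1 runs 2 units, time = 34
  J2 runs 1 units, time = 35
  J4 runs 2 units, time = 37
Finish times: [34, 35, 28, 37]
Average turnaround = 134/4 = 33.5

33.5


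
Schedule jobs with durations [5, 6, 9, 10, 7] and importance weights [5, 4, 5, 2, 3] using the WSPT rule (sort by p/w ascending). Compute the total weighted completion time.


Compute p/w ratios and sort ascending (WSPT): [(5, 5), (6, 4), (9, 5), (7, 3), (10, 2)]
Compute weighted completion times:
  Job (p=5,w=5): C=5, w*C=5*5=25
  Job (p=6,w=4): C=11, w*C=4*11=44
  Job (p=9,w=5): C=20, w*C=5*20=100
  Job (p=7,w=3): C=27, w*C=3*27=81
  Job (p=10,w=2): C=37, w*C=2*37=74
Total weighted completion time = 324

324


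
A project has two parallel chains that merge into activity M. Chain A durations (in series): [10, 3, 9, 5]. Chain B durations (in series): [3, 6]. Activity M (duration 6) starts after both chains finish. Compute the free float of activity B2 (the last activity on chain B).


ES(B2) = sum of predecessors on chain B = 3
EF(B2) = ES + duration = 3 + 6 = 9
Successor of B2 is M. ES(M) = max(sum(A), sum(B)) = max(27, 9) = 27
Free float = ES(successor) - EF(current) = 27 - 9 = 18

18


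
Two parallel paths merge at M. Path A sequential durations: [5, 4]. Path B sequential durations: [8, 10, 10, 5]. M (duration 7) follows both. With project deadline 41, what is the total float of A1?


Forward pass: ES(A1) = sum of predecessors on chain A = 0
EF = ES + duration = 0 + 5 = 5
Backward pass: LF(M) = deadline = 41; LS(M) = 41 - 7 = 34
LF(A1) = LS(M) - sum(successors on chain A) = 34 - 4 = 30
LS = LF - duration = 30 - 5 = 25
Total float = LS - ES = 25 - 0 = 25

25


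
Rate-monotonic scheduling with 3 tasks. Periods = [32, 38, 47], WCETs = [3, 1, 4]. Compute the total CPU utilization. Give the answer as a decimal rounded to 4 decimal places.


Compute individual utilizations (exact fractions):
  Task 1: C/T = 3/32 (approx. 0.0938)
  Task 2: C/T = 1/38 (approx. 0.0263)
  Task 3: C/T = 4/47 (approx. 0.0851)
Total utilization U = 3/32 + 1/38 + 4/47 = 5863/28576
Rounded to 4 decimal places: U = 0.2052
RM (Liu & Layland) bound for 3 tasks = 0.779763; compare with U = 5863/28576 (approx. 0.205172)
U <= bound, so schedulable by RM sufficient condition.

0.2052


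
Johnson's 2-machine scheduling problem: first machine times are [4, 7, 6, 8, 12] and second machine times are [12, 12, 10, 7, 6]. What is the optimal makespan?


Apply Johnson's rule:
  Group 1 (a <= b): [(1, 4, 12), (3, 6, 10), (2, 7, 12)]
  Group 2 (a > b): [(4, 8, 7), (5, 12, 6)]
Optimal job order: [1, 3, 2, 4, 5]
Schedule:
  Job 1: M1 done at 4, M2 done at 16
  Job 3: M1 done at 10, M2 done at 26
  Job 2: M1 done at 17, M2 done at 38
  Job 4: M1 done at 25, M2 done at 45
  Job 5: M1 done at 37, M2 done at 51
Makespan = 51

51


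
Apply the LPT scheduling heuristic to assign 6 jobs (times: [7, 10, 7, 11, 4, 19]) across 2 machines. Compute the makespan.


Sort jobs in decreasing order (LPT): [19, 11, 10, 7, 7, 4]
Assign each job to the least loaded machine:
  Machine 1: jobs [19, 7, 4], load = 30
  Machine 2: jobs [11, 10, 7], load = 28
Makespan = max load = 30

30


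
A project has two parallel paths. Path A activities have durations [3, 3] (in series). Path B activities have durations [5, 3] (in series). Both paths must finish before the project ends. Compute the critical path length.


Path A total = 3 + 3 = 6
Path B total = 5 + 3 = 8
Critical path = longest path = max(6, 8) = 8

8


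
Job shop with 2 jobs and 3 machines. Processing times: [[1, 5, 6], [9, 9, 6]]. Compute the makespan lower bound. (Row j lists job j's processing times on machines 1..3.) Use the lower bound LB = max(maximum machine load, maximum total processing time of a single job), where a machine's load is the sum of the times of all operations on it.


Machine loads:
  Machine 1: 1 + 9 = 10
  Machine 2: 5 + 9 = 14
  Machine 3: 6 + 6 = 12
Max machine load = 14
Job totals:
  Job 1: 12
  Job 2: 24
Max job total = 24
Lower bound = max(14, 24) = 24

24


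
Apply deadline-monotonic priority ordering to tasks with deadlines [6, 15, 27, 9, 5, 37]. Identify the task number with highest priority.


Sort tasks by relative deadline (ascending):
  Task 5: deadline = 5
  Task 1: deadline = 6
  Task 4: deadline = 9
  Task 2: deadline = 15
  Task 3: deadline = 27
  Task 6: deadline = 37
Priority order (highest first): [5, 1, 4, 2, 3, 6]
Highest priority task = 5

5


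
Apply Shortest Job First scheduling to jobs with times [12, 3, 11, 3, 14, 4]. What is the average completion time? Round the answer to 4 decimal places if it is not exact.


SJF order (ascending): [3, 3, 4, 11, 12, 14]
Completion times:
  Job 1: burst=3, C=3
  Job 2: burst=3, C=6
  Job 3: burst=4, C=10
  Job 4: burst=11, C=21
  Job 5: burst=12, C=33
  Job 6: burst=14, C=47
Average completion = 120/6 = 20.0

20.0


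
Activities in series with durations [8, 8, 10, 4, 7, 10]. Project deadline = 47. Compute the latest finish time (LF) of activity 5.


LF(activity 5) = deadline - sum of successor durations
Successors: activities 6 through 6 with durations [10]
Sum of successor durations = 10
LF = 47 - 10 = 37

37


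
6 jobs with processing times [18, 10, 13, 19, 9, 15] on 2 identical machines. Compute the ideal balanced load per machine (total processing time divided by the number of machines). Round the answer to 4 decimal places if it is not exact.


Total processing time = 18 + 10 + 13 + 19 + 9 + 15 = 84
Number of machines = 2
Ideal balanced load = 84 / 2 = 42.0

42.0


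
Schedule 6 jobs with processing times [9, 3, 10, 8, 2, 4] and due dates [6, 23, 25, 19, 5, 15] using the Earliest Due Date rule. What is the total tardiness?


Sort by due date (EDD order): [(2, 5), (9, 6), (4, 15), (8, 19), (3, 23), (10, 25)]
Compute completion times and tardiness:
  Job 1: p=2, d=5, C=2, tardiness=max(0,2-5)=0
  Job 2: p=9, d=6, C=11, tardiness=max(0,11-6)=5
  Job 3: p=4, d=15, C=15, tardiness=max(0,15-15)=0
  Job 4: p=8, d=19, C=23, tardiness=max(0,23-19)=4
  Job 5: p=3, d=23, C=26, tardiness=max(0,26-23)=3
  Job 6: p=10, d=25, C=36, tardiness=max(0,36-25)=11
Total tardiness = 23

23


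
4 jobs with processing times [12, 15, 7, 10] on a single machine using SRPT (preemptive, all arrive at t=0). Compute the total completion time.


Since all jobs arrive at t=0, SRPT equals SPT ordering.
SPT order: [7, 10, 12, 15]
Completion times:
  Job 1: p=7, C=7
  Job 2: p=10, C=17
  Job 3: p=12, C=29
  Job 4: p=15, C=44
Total completion time = 7 + 17 + 29 + 44 = 97

97


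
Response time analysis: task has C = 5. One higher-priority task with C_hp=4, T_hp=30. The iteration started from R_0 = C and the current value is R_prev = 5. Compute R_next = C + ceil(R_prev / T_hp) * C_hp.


R_next = C + ceil(R_prev / T_hp) * C_hp
ceil(5 / 30) = ceil(0.1667) = 1
Interference = 1 * 4 = 4
R_next = 5 + 4 = 9

9


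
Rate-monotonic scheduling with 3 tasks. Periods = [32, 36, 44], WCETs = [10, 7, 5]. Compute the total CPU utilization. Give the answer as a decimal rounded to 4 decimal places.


Compute individual utilizations (exact fractions):
  Task 1: C/T = 10/32 = 5/16 (approx. 0.3125)
  Task 2: C/T = 7/36 (approx. 0.1944)
  Task 3: C/T = 5/44 (approx. 0.1136)
Total utilization U = 5/16 + 7/36 + 5/44 = 983/1584
Rounded to 4 decimal places: U = 0.6206
RM (Liu & Layland) bound for 3 tasks = 0.779763; compare with U = 983/1584 (approx. 0.620581)
U <= bound, so schedulable by RM sufficient condition.

0.6206


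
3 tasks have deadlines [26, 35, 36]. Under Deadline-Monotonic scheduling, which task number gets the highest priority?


Sort tasks by relative deadline (ascending):
  Task 1: deadline = 26
  Task 2: deadline = 35
  Task 3: deadline = 36
Priority order (highest first): [1, 2, 3]
Highest priority task = 1

1


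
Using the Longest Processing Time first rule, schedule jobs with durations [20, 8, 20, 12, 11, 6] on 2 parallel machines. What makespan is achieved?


Sort jobs in decreasing order (LPT): [20, 20, 12, 11, 8, 6]
Assign each job to the least loaded machine:
  Machine 1: jobs [20, 12, 6], load = 38
  Machine 2: jobs [20, 11, 8], load = 39
Makespan = max load = 39

39


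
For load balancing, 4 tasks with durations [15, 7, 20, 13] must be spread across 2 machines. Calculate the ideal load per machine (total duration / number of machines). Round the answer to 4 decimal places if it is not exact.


Total processing time = 15 + 7 + 20 + 13 = 55
Number of machines = 2
Ideal balanced load = 55 / 2 = 27.5

27.5


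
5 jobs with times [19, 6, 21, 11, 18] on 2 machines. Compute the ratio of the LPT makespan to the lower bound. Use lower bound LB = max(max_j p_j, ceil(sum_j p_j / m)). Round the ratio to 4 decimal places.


LPT order: [21, 19, 18, 11, 6]
Machine loads after assignment: [38, 37]
LPT makespan = 38
Lower bound = max(max_job, ceil(total/2)) = max(21, 38) = 38
Ratio = 38 / 38 = 1.0

1.0


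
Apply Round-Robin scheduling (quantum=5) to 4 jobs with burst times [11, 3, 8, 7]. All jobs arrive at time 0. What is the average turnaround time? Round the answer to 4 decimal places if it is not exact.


Time quantum = 5
Execution trace:
  J1 runs 5 units, time = 5
  J2 runs 3 units, time = 8
  J3 runs 5 units, time = 13
  J4 runs 5 units, time = 18
  J1 runs 5 units, time = 23
  J3 runs 3 units, time = 26
  J4 runs 2 units, time = 28
  J1 runs 1 units, time = 29
Finish times: [29, 8, 26, 28]
Average turnaround = 91/4 = 22.75

22.75


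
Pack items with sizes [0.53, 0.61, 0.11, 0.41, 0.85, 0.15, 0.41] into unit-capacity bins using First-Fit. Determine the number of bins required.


Place items sequentially using First-Fit:
  Item 0.53 -> new Bin 1
  Item 0.61 -> new Bin 2
  Item 0.11 -> Bin 1 (now 0.64)
  Item 0.41 -> new Bin 3
  Item 0.85 -> new Bin 4
  Item 0.15 -> Bin 1 (now 0.79)
  Item 0.41 -> Bin 3 (now 0.82)
Total bins used = 4

4


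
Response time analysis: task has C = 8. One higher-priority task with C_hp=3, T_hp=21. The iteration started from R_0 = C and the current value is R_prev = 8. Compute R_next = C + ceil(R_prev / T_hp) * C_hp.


R_next = C + ceil(R_prev / T_hp) * C_hp
ceil(8 / 21) = ceil(0.381) = 1
Interference = 1 * 3 = 3
R_next = 8 + 3 = 11

11


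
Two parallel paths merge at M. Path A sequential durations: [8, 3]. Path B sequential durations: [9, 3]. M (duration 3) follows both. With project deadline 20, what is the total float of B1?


Forward pass: ES(B1) = sum of predecessors on chain B = 0
EF = ES + duration = 0 + 9 = 9
Backward pass: LF(M) = deadline = 20; LS(M) = 20 - 3 = 17
LF(B1) = LS(M) - sum(successors on chain B) = 17 - 3 = 14
LS = LF - duration = 14 - 9 = 5
Total float = LS - ES = 5 - 0 = 5

5


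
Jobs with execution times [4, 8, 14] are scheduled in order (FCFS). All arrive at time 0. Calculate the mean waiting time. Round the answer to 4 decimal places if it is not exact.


FCFS order (as given): [4, 8, 14]
Waiting times:
  Job 1: wait = 0
  Job 2: wait = 4
  Job 3: wait = 12
Sum of waiting times = 16
Average waiting time = 16/3 = 5.3333

5.3333


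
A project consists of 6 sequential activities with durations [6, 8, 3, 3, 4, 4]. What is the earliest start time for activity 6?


Activity 6 starts after activities 1 through 5 complete.
Predecessor durations: [6, 8, 3, 3, 4]
ES = 6 + 8 + 3 + 3 + 4 = 24

24


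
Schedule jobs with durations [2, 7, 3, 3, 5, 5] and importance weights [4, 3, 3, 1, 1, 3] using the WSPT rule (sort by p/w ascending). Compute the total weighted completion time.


Compute p/w ratios and sort ascending (WSPT): [(2, 4), (3, 3), (5, 3), (7, 3), (3, 1), (5, 1)]
Compute weighted completion times:
  Job (p=2,w=4): C=2, w*C=4*2=8
  Job (p=3,w=3): C=5, w*C=3*5=15
  Job (p=5,w=3): C=10, w*C=3*10=30
  Job (p=7,w=3): C=17, w*C=3*17=51
  Job (p=3,w=1): C=20, w*C=1*20=20
  Job (p=5,w=1): C=25, w*C=1*25=25
Total weighted completion time = 149

149


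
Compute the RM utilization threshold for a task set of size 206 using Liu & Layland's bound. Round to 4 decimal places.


Compute 2^(1/206) = 1.0033704594
Subtract 1: 1.0033704594 - 1 = 0.0033704594
Multiply by n: 206 * 0.0033704594 = 0.6943146364
Round to 4 dp: 0.6943

0.6943


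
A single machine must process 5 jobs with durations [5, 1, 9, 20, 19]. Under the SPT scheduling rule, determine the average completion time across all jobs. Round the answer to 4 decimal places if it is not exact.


Sort jobs by processing time (SPT order): [1, 5, 9, 19, 20]
Compute completion times sequentially:
  Job 1: processing = 1, completes at 1
  Job 2: processing = 5, completes at 6
  Job 3: processing = 9, completes at 15
  Job 4: processing = 19, completes at 34
  Job 5: processing = 20, completes at 54
Sum of completion times = 110
Average completion time = 110/5 = 22.0

22.0


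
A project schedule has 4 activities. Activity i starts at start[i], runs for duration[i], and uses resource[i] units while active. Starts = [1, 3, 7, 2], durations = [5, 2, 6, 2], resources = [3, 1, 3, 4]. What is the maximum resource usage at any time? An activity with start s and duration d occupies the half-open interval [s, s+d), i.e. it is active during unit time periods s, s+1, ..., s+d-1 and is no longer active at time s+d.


Each activity i is active on [start_i, start_i + duration_i).
Compute total resource usage per time slot:
  t=0: active resources = [], total = 0
  t=1: active resources = [3], total = 3
  t=2: active resources = [3, 4], total = 7
  t=3: active resources = [3, 1, 4], total = 8
  t=4: active resources = [3, 1], total = 4
  t=5: active resources = [3], total = 3
  t=6: active resources = [], total = 0
  t=7: active resources = [3], total = 3
  t=8: active resources = [3], total = 3
  t=9: active resources = [3], total = 3
  t=10: active resources = [3], total = 3
  t=11: active resources = [3], total = 3
  t=12: active resources = [3], total = 3
Peak resource demand = 8

8


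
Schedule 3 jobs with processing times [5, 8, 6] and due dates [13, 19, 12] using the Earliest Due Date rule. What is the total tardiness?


Sort by due date (EDD order): [(6, 12), (5, 13), (8, 19)]
Compute completion times and tardiness:
  Job 1: p=6, d=12, C=6, tardiness=max(0,6-12)=0
  Job 2: p=5, d=13, C=11, tardiness=max(0,11-13)=0
  Job 3: p=8, d=19, C=19, tardiness=max(0,19-19)=0
Total tardiness = 0

0


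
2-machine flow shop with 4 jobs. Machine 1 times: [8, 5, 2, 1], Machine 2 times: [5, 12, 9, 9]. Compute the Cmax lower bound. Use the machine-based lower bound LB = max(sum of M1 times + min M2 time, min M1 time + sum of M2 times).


LB1 = sum(M1 times) + min(M2 times) = 16 + 5 = 21
LB2 = min(M1 times) + sum(M2 times) = 1 + 35 = 36
Lower bound = max(LB1, LB2) = max(21, 36) = 36

36


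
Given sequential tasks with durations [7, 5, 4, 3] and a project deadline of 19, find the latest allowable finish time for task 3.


LF(activity 3) = deadline - sum of successor durations
Successors: activities 4 through 4 with durations [3]
Sum of successor durations = 3
LF = 19 - 3 = 16

16


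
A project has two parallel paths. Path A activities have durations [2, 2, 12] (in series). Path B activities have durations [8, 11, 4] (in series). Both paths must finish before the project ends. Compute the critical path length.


Path A total = 2 + 2 + 12 = 16
Path B total = 8 + 11 + 4 = 23
Critical path = longest path = max(16, 23) = 23

23


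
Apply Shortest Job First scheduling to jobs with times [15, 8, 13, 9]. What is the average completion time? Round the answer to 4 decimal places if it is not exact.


SJF order (ascending): [8, 9, 13, 15]
Completion times:
  Job 1: burst=8, C=8
  Job 2: burst=9, C=17
  Job 3: burst=13, C=30
  Job 4: burst=15, C=45
Average completion = 100/4 = 25.0

25.0


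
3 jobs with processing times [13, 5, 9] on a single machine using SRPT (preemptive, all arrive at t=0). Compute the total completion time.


Since all jobs arrive at t=0, SRPT equals SPT ordering.
SPT order: [5, 9, 13]
Completion times:
  Job 1: p=5, C=5
  Job 2: p=9, C=14
  Job 3: p=13, C=27
Total completion time = 5 + 14 + 27 = 46

46


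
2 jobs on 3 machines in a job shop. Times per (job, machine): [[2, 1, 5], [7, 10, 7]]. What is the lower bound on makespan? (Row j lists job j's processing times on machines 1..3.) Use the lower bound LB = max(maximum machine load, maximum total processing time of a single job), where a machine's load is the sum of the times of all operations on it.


Machine loads:
  Machine 1: 2 + 7 = 9
  Machine 2: 1 + 10 = 11
  Machine 3: 5 + 7 = 12
Max machine load = 12
Job totals:
  Job 1: 8
  Job 2: 24
Max job total = 24
Lower bound = max(12, 24) = 24

24


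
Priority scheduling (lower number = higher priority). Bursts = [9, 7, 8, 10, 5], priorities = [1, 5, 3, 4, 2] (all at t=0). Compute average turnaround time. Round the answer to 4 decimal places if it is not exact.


Sort by priority (ascending = highest first):
Order: [(1, 9), (2, 5), (3, 8), (4, 10), (5, 7)]
Completion times:
  Priority 1, burst=9, C=9
  Priority 2, burst=5, C=14
  Priority 3, burst=8, C=22
  Priority 4, burst=10, C=32
  Priority 5, burst=7, C=39
Average turnaround = 116/5 = 23.2

23.2


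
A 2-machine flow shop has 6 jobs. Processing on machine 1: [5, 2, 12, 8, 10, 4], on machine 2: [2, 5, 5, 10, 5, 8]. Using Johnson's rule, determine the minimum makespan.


Apply Johnson's rule:
  Group 1 (a <= b): [(2, 2, 5), (6, 4, 8), (4, 8, 10)]
  Group 2 (a > b): [(3, 12, 5), (5, 10, 5), (1, 5, 2)]
Optimal job order: [2, 6, 4, 3, 5, 1]
Schedule:
  Job 2: M1 done at 2, M2 done at 7
  Job 6: M1 done at 6, M2 done at 15
  Job 4: M1 done at 14, M2 done at 25
  Job 3: M1 done at 26, M2 done at 31
  Job 5: M1 done at 36, M2 done at 41
  Job 1: M1 done at 41, M2 done at 43
Makespan = 43

43


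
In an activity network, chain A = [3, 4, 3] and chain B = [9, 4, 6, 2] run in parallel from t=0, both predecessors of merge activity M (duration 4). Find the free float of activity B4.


ES(B4) = sum of predecessors on chain B = 19
EF(B4) = ES + duration = 19 + 2 = 21
Successor of B4 is M. ES(M) = max(sum(A), sum(B)) = max(10, 21) = 21
Free float = ES(successor) - EF(current) = 21 - 21 = 0

0


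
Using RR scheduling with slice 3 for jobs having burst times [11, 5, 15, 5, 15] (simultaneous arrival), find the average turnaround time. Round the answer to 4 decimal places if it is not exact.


Time quantum = 3
Execution trace:
  J1 runs 3 units, time = 3
  J2 runs 3 units, time = 6
  J3 runs 3 units, time = 9
  J4 runs 3 units, time = 12
  J5 runs 3 units, time = 15
  J1 runs 3 units, time = 18
  J2 runs 2 units, time = 20
  J3 runs 3 units, time = 23
  J4 runs 2 units, time = 25
  J5 runs 3 units, time = 28
  J1 runs 3 units, time = 31
  J3 runs 3 units, time = 34
  J5 runs 3 units, time = 37
  J1 runs 2 units, time = 39
  J3 runs 3 units, time = 42
  J5 runs 3 units, time = 45
  J3 runs 3 units, time = 48
  J5 runs 3 units, time = 51
Finish times: [39, 20, 48, 25, 51]
Average turnaround = 183/5 = 36.6

36.6


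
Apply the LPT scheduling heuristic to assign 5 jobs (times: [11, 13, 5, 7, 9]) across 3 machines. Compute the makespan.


Sort jobs in decreasing order (LPT): [13, 11, 9, 7, 5]
Assign each job to the least loaded machine:
  Machine 1: jobs [13], load = 13
  Machine 2: jobs [11, 5], load = 16
  Machine 3: jobs [9, 7], load = 16
Makespan = max load = 16

16


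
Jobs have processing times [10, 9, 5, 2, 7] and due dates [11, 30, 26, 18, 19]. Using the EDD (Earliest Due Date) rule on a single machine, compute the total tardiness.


Sort by due date (EDD order): [(10, 11), (2, 18), (7, 19), (5, 26), (9, 30)]
Compute completion times and tardiness:
  Job 1: p=10, d=11, C=10, tardiness=max(0,10-11)=0
  Job 2: p=2, d=18, C=12, tardiness=max(0,12-18)=0
  Job 3: p=7, d=19, C=19, tardiness=max(0,19-19)=0
  Job 4: p=5, d=26, C=24, tardiness=max(0,24-26)=0
  Job 5: p=9, d=30, C=33, tardiness=max(0,33-30)=3
Total tardiness = 3

3


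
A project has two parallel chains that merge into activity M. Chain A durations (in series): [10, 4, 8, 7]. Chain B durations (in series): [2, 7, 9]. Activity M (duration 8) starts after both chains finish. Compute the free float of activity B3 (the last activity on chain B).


ES(B3) = sum of predecessors on chain B = 9
EF(B3) = ES + duration = 9 + 9 = 18
Successor of B3 is M. ES(M) = max(sum(A), sum(B)) = max(29, 18) = 29
Free float = ES(successor) - EF(current) = 29 - 18 = 11

11


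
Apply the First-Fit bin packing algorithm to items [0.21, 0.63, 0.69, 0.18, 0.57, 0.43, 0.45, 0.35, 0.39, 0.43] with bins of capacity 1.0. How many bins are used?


Place items sequentially using First-Fit:
  Item 0.21 -> new Bin 1
  Item 0.63 -> Bin 1 (now 0.84)
  Item 0.69 -> new Bin 2
  Item 0.18 -> Bin 2 (now 0.87)
  Item 0.57 -> new Bin 3
  Item 0.43 -> Bin 3 (now 1.0)
  Item 0.45 -> new Bin 4
  Item 0.35 -> Bin 4 (now 0.8)
  Item 0.39 -> new Bin 5
  Item 0.43 -> Bin 5 (now 0.82)
Total bins used = 5

5


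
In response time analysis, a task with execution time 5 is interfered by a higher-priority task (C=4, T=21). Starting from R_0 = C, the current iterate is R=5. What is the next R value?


R_next = C + ceil(R_prev / T_hp) * C_hp
ceil(5 / 21) = ceil(0.2381) = 1
Interference = 1 * 4 = 4
R_next = 5 + 4 = 9

9


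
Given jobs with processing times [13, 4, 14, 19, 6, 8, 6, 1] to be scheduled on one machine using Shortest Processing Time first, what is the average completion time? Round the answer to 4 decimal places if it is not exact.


Sort jobs by processing time (SPT order): [1, 4, 6, 6, 8, 13, 14, 19]
Compute completion times sequentially:
  Job 1: processing = 1, completes at 1
  Job 2: processing = 4, completes at 5
  Job 3: processing = 6, completes at 11
  Job 4: processing = 6, completes at 17
  Job 5: processing = 8, completes at 25
  Job 6: processing = 13, completes at 38
  Job 7: processing = 14, completes at 52
  Job 8: processing = 19, completes at 71
Sum of completion times = 220
Average completion time = 220/8 = 27.5

27.5


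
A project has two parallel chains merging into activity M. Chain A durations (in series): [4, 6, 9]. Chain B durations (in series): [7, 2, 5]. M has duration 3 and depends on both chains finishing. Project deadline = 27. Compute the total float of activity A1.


Forward pass: ES(A1) = sum of predecessors on chain A = 0
EF = ES + duration = 0 + 4 = 4
Backward pass: LF(M) = deadline = 27; LS(M) = 27 - 3 = 24
LF(A1) = LS(M) - sum(successors on chain A) = 24 - 15 = 9
LS = LF - duration = 9 - 4 = 5
Total float = LS - ES = 5 - 0 = 5

5


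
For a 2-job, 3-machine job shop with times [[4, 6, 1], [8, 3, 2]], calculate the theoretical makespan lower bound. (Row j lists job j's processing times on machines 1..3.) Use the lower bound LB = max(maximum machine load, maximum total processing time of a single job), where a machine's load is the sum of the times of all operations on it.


Machine loads:
  Machine 1: 4 + 8 = 12
  Machine 2: 6 + 3 = 9
  Machine 3: 1 + 2 = 3
Max machine load = 12
Job totals:
  Job 1: 11
  Job 2: 13
Max job total = 13
Lower bound = max(12, 13) = 13

13


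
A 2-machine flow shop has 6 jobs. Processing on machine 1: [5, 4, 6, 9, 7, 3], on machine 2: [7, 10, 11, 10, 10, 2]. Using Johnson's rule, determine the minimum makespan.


Apply Johnson's rule:
  Group 1 (a <= b): [(2, 4, 10), (1, 5, 7), (3, 6, 11), (5, 7, 10), (4, 9, 10)]
  Group 2 (a > b): [(6, 3, 2)]
Optimal job order: [2, 1, 3, 5, 4, 6]
Schedule:
  Job 2: M1 done at 4, M2 done at 14
  Job 1: M1 done at 9, M2 done at 21
  Job 3: M1 done at 15, M2 done at 32
  Job 5: M1 done at 22, M2 done at 42
  Job 4: M1 done at 31, M2 done at 52
  Job 6: M1 done at 34, M2 done at 54
Makespan = 54

54


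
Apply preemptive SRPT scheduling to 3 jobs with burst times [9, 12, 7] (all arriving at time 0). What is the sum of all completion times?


Since all jobs arrive at t=0, SRPT equals SPT ordering.
SPT order: [7, 9, 12]
Completion times:
  Job 1: p=7, C=7
  Job 2: p=9, C=16
  Job 3: p=12, C=28
Total completion time = 7 + 16 + 28 = 51

51


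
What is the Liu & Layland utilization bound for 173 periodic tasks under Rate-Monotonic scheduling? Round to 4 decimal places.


Compute 2^(1/173) = 1.0040146684
Subtract 1: 1.0040146684 - 1 = 0.0040146684
Multiply by n: 173 * 0.0040146684 = 0.6945376332
Round to 4 dp: 0.6945

0.6945


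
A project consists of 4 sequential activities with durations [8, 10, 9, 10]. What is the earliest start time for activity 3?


Activity 3 starts after activities 1 through 2 complete.
Predecessor durations: [8, 10]
ES = 8 + 10 = 18

18


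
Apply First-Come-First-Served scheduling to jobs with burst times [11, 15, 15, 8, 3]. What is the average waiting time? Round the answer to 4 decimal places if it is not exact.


FCFS order (as given): [11, 15, 15, 8, 3]
Waiting times:
  Job 1: wait = 0
  Job 2: wait = 11
  Job 3: wait = 26
  Job 4: wait = 41
  Job 5: wait = 49
Sum of waiting times = 127
Average waiting time = 127/5 = 25.4

25.4


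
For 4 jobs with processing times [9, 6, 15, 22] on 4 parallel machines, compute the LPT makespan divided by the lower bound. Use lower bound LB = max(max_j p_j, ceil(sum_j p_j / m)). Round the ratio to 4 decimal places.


LPT order: [22, 15, 9, 6]
Machine loads after assignment: [22, 15, 9, 6]
LPT makespan = 22
Lower bound = max(max_job, ceil(total/4)) = max(22, 13) = 22
Ratio = 22 / 22 = 1.0

1.0


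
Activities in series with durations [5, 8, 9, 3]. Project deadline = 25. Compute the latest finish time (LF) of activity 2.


LF(activity 2) = deadline - sum of successor durations
Successors: activities 3 through 4 with durations [9, 3]
Sum of successor durations = 12
LF = 25 - 12 = 13

13


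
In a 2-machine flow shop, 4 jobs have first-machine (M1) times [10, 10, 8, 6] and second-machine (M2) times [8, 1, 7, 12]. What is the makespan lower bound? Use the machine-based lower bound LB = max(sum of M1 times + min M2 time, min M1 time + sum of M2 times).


LB1 = sum(M1 times) + min(M2 times) = 34 + 1 = 35
LB2 = min(M1 times) + sum(M2 times) = 6 + 28 = 34
Lower bound = max(LB1, LB2) = max(35, 34) = 35

35


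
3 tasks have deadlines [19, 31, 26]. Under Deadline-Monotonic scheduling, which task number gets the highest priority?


Sort tasks by relative deadline (ascending):
  Task 1: deadline = 19
  Task 3: deadline = 26
  Task 2: deadline = 31
Priority order (highest first): [1, 3, 2]
Highest priority task = 1

1


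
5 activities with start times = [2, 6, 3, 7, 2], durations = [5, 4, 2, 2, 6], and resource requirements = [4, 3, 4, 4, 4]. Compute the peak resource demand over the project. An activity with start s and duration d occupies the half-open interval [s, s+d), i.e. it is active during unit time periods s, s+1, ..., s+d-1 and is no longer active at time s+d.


Each activity i is active on [start_i, start_i + duration_i).
Compute total resource usage per time slot:
  t=0: active resources = [], total = 0
  t=1: active resources = [], total = 0
  t=2: active resources = [4, 4], total = 8
  t=3: active resources = [4, 4, 4], total = 12
  t=4: active resources = [4, 4, 4], total = 12
  t=5: active resources = [4, 4], total = 8
  t=6: active resources = [4, 3, 4], total = 11
  t=7: active resources = [3, 4, 4], total = 11
  t=8: active resources = [3, 4], total = 7
  t=9: active resources = [3], total = 3
Peak resource demand = 12

12


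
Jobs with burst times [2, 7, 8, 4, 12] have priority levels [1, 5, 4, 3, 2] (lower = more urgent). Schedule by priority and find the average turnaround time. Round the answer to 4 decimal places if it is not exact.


Sort by priority (ascending = highest first):
Order: [(1, 2), (2, 12), (3, 4), (4, 8), (5, 7)]
Completion times:
  Priority 1, burst=2, C=2
  Priority 2, burst=12, C=14
  Priority 3, burst=4, C=18
  Priority 4, burst=8, C=26
  Priority 5, burst=7, C=33
Average turnaround = 93/5 = 18.6

18.6


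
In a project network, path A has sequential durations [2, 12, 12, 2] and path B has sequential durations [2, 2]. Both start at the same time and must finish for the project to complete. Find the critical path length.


Path A total = 2 + 12 + 12 + 2 = 28
Path B total = 2 + 2 = 4
Critical path = longest path = max(28, 4) = 28

28


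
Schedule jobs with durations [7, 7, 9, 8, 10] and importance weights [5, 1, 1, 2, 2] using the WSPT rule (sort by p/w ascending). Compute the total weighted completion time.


Compute p/w ratios and sort ascending (WSPT): [(7, 5), (8, 2), (10, 2), (7, 1), (9, 1)]
Compute weighted completion times:
  Job (p=7,w=5): C=7, w*C=5*7=35
  Job (p=8,w=2): C=15, w*C=2*15=30
  Job (p=10,w=2): C=25, w*C=2*25=50
  Job (p=7,w=1): C=32, w*C=1*32=32
  Job (p=9,w=1): C=41, w*C=1*41=41
Total weighted completion time = 188

188
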